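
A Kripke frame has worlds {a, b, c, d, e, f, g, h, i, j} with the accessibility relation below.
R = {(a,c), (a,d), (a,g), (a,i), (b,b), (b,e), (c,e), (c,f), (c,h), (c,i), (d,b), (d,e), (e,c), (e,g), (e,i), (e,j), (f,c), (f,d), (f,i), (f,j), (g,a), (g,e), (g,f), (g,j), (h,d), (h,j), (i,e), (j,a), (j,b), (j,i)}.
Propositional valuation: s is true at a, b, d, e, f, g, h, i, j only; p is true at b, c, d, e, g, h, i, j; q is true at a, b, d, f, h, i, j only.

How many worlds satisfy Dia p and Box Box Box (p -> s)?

1

Let φ = Dia p and Box Box Box (p -> s). Evaluate φ at each world:
  a (successors {c, d, g, i}): φ is false.
  b (successors {b, e}): φ is false.
  c (successors {e, f, h, i}): φ is false.
  d (successors {b, e}): φ is false.
  e (successors {c, g, i, j}): φ is false.
  f (successors {c, d, i, j}): φ is false.
  g (successors {a, e, f, j}): φ is false.
  h (successors {d, j}): φ is false.
  i (successors {e}): φ is true.
  j (successors {a, b, i}): φ is false.
For instance, at j:
  At j: Dia p is true, Box Box Box (p -> s) is false, so Dia p and Box Box Box (p -> s) is false.
    At j: Dia p requires p at some successor in {a, b, i}.
      p holds at b, so Dia p is true at j.
    At j: Box Box Box (p -> s) requires Box Box (p -> s) at every successor {a, b, i}.
      Box Box (p -> s) fails at b, so Box Box Box (p -> s) is false at j.
Satisfying worlds: {i}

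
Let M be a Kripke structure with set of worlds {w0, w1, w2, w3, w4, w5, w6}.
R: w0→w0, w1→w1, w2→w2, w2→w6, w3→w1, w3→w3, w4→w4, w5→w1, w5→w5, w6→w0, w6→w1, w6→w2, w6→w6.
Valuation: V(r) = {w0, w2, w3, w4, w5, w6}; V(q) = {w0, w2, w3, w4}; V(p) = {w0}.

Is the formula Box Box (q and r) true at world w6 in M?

At w6: Box Box (q and r) requires Box (q and r) at every successor {w0, w1, w2, w6}.
  Box (q and r) fails at w1, so Box Box (q and r) is false at w6.
    At w1: Box (q and r) requires q and r at every successor {w1}.
      q and r fails at w1, so Box (q and r) is false at w1.

No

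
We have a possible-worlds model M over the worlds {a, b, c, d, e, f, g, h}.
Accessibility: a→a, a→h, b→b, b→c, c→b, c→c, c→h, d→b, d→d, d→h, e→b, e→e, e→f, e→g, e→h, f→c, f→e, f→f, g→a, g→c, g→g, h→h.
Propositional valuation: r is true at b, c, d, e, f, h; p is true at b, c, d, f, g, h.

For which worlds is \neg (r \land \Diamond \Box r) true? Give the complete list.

Recall that \Box ψ holds at a world iff ψ holds at every accessible world, and \Diamond ψ holds iff ψ holds at some accessible world.
Let φ = \neg (r \land \Diamond \Box r). Evaluate φ at each world:
  a (successors {a, h}): φ is true.
  b (successors {b, c}): φ is false.
  c (successors {b, c, h}): φ is false.
  d (successors {b, d, h}): φ is false.
  e (successors {b, e, f, g, h}): φ is false.
  f (successors {c, e, f}): φ is false.
  g (successors {a, c, g}): φ is true.
  h (successors {h}): φ is false.
For instance, at e:
  At e: r \land \Diamond \Box r is true, so \neg (r \land \Diamond \Box r) is false.
    At e: r is true, \Diamond \Box r is true, so r \land \Diamond \Box r is true.
      At e: \Diamond \Box r requires \Box r at some successor in {b, e, f, g, h}.
        \Box r holds at b, so \Diamond \Box r is true at e.
Satisfying worlds: {a, g}

a, g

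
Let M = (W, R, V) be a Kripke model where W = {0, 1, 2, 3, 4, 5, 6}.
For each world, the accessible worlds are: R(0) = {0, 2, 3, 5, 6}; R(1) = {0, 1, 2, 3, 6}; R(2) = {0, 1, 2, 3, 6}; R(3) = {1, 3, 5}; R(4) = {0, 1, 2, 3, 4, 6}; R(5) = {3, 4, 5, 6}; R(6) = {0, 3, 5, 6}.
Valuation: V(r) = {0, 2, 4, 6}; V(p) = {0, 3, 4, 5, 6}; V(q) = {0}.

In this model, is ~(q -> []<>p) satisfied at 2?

At 2: q -> []<>p is true, so ~(q -> []<>p) is false.
  At 2: q is false, []<>p is true, so q -> []<>p is true.
    At 2: []<>p requires <>p at every successor {0, 1, 2, 3, 6}.
      At 0: <>p is true.
      At 1: <>p is true.
      At 2: <>p is true.
      At 3: <>p is true.
      At 6: <>p is true.
    So []<>p is true at 2.

No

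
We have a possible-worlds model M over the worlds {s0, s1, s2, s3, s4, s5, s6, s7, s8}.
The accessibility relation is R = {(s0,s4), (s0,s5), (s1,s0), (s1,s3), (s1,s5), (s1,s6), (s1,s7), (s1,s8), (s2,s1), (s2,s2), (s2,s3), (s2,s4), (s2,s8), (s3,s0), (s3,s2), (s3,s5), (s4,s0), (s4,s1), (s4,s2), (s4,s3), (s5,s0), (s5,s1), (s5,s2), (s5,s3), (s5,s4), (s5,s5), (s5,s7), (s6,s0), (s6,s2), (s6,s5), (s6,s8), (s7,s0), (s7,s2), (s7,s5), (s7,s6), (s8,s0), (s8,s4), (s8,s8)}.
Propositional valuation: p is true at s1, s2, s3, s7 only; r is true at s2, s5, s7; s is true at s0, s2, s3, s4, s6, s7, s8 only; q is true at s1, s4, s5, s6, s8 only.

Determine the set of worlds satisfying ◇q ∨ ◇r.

Recall that ◇ψ holds at a world iff ψ holds at some accessible world.
Let φ = ◇q ∨ ◇r. Evaluate φ at each world:
  s0 (successors {s4, s5}): φ is true.
  s1 (successors {s0, s3, s5, s6, s7, s8}): φ is true.
  s2 (successors {s1, s2, s3, s4, s8}): φ is true.
  s3 (successors {s0, s2, s5}): φ is true.
  s4 (successors {s0, s1, s2, s3}): φ is true.
  s5 (successors {s0, s1, s2, s3, s4, s5, s7}): φ is true.
  s6 (successors {s0, s2, s5, s8}): φ is true.
  s7 (successors {s0, s2, s5, s6}): φ is true.
  s8 (successors {s0, s4, s8}): φ is true.
For instance, at s8:
  At s8: ◇q is true, ◇r is false, so ◇q ∨ ◇r is true.
    At s8: ◇q requires q at some successor in {s0, s4, s8}.
      q holds at s4, so ◇q is true at s8.
    At s8: ◇r requires r at some successor in {s0, s4, s8}.
      At s0: r is false.
      At s4: r is false.
      At s8: r is false.
    So ◇r is false at s8.
Satisfying worlds: {s0, s1, s2, s3, s4, s5, s6, s7, s8}

s0, s1, s2, s3, s4, s5, s6, s7, s8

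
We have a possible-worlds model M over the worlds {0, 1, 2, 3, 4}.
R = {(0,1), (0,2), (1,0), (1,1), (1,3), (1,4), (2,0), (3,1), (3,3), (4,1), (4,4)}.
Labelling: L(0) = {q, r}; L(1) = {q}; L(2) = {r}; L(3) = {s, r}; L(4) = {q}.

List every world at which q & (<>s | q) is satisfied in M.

0, 1, 4

Recall that <>ψ holds at a world iff ψ holds at some accessible world.
Let φ = q & (<>s | q). Evaluate φ at each world:
  0 (successors {1, 2}): φ is true.
  1 (successors {0, 1, 3, 4}): φ is true.
  2 (successors {0}): φ is false.
  3 (successors {1, 3}): φ is false.
  4 (successors {1, 4}): φ is true.
For instance, at 1:
  At 1: q is true, <>s | q is true, so q & (<>s | q) is true.
    At 1: <>s is true, q is true, so <>s | q is true.
      At 1: <>s requires s at some successor in {0, 1, 3, 4}.
        s holds at 3, so <>s is true at 1.
Satisfying worlds: {0, 1, 4}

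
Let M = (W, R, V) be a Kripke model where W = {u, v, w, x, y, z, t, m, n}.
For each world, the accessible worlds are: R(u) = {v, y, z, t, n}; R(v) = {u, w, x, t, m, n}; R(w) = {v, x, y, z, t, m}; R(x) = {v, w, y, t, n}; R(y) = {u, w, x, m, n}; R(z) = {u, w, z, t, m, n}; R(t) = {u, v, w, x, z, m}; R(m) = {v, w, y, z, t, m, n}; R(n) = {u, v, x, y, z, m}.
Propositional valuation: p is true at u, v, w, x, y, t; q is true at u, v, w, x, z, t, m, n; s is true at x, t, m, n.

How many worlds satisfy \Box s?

Let φ = \Box s. Evaluate φ at each world:
  u (successors {v, y, z, t, n}): φ is false.
  v (successors {u, w, x, t, m, n}): φ is false.
  w (successors {v, x, y, z, t, m}): φ is false.
  x (successors {v, w, y, t, n}): φ is false.
  y (successors {u, w, x, m, n}): φ is false.
  z (successors {u, w, z, t, m, n}): φ is false.
  t (successors {u, v, w, x, z, m}): φ is false.
  m (successors {v, w, y, z, t, m, n}): φ is false.
  n (successors {u, v, x, y, z, m}): φ is false.
For instance, at u:
  At u: \Box s requires s at every successor {v, y, z, t, n}.
    s fails at v, so \Box s is false at u.
Satisfying worlds: none.

0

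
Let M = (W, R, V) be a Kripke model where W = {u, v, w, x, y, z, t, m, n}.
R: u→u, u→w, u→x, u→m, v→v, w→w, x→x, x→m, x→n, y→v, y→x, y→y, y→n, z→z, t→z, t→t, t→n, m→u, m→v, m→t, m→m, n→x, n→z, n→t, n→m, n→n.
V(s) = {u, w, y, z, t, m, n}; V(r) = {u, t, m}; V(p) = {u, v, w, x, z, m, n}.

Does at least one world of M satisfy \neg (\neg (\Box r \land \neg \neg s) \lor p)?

No

Let φ = \neg (\neg (\Box r \land \neg \neg s) \lor p). Evaluate φ at each world:
  u (successors {u, w, x, m}): φ is false.
  v (successors {v}): φ is false.
  w (successors {w}): φ is false.
  x (successors {x, m, n}): φ is false.
  y (successors {v, x, y, n}): φ is false.
  z (successors {z}): φ is false.
  t (successors {z, t, n}): φ is false.
  m (successors {u, v, t, m}): φ is false.
  n (successors {x, z, t, m, n}): φ is false.
For instance, at m:
  At m: \neg (\Box r \land \neg \neg s) \lor p is true, so \neg (\neg (\Box r \land \neg \neg s) \lor p) is false.
    At m: \neg (\Box r \land \neg \neg s) is true, p is true, so \neg (\Box r \land \neg \neg s) \lor p is true.
      At m: \Box r \land \neg \neg s is false, so \neg (\Box r \land \neg \neg s) is true.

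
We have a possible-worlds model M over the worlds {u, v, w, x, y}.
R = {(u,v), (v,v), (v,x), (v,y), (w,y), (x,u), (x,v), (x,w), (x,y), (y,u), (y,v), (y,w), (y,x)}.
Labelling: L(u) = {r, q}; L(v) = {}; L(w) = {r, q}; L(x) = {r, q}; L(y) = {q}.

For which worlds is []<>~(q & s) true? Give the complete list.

Recall that []ψ holds at a world iff ψ holds at every accessible world, and <>ψ holds iff ψ holds at some accessible world.
Let φ = []<>~(q & s). Evaluate φ at each world:
  u (successors {v}): φ is true.
  v (successors {v, x, y}): φ is true.
  w (successors {y}): φ is true.
  x (successors {u, v, w, y}): φ is true.
  y (successors {u, v, w, x}): φ is true.
For instance, at w:
  At w: []<>~(q & s) requires <>~(q & s) at every successor {y}.
      At y: <>~(q & s) requires ~(q & s) at some successor in {u, v, w, x}.
        ~(q & s) holds at u, so <>~(q & s) is true at y.
  So []<>~(q & s) is true at w.
Satisfying worlds: {u, v, w, x, y}

u, v, w, x, y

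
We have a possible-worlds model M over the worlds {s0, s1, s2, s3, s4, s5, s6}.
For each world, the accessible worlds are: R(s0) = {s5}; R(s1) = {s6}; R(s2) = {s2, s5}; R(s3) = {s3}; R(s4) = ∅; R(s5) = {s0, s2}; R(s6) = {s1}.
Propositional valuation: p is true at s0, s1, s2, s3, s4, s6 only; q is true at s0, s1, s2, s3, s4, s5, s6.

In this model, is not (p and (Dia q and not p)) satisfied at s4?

At s4: p and (Dia q and not p) is false, so not (p and (Dia q and not p)) is true.
  At s4: p is true, Dia q and not p is false, so p and (Dia q and not p) is false.
    At s4: Dia q is false, not p is false, so Dia q and not p is false.
      At s4: no accessible worlds, so Dia q is false.

Yes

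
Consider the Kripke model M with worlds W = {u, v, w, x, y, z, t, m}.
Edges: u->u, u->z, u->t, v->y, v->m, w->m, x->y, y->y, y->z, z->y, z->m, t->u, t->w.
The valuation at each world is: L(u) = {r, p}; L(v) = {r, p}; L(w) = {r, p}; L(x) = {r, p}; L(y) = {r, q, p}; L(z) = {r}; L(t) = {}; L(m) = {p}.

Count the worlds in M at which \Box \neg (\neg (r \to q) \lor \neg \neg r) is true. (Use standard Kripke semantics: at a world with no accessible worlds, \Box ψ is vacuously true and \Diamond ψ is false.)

Let φ = \Box \neg (\neg (r \to q) \lor \neg \neg r). Evaluate φ at each world:
  u (successors {u, z, t}): φ is false.
  v (successors {y, m}): φ is false.
  w (successors {m}): φ is true.
  x (successors {y}): φ is false.
  y (successors {y, z}): φ is false.
  z (successors {y, m}): φ is false.
  t (successors {u, w}): φ is false.
  m (successors ∅): φ is true.
For instance, at t:
  At t: \Box \neg (\neg (r \to q) \lor \neg \neg r) requires \neg (\neg (r \to q) \lor \neg \neg r) at every successor {u, w}.
    \neg (\neg (r \to q) \lor \neg \neg r) fails at u, so \Box \neg (\neg (r \to q) \lor \neg \neg r) is false at t.
Satisfying worlds: {w, m}

2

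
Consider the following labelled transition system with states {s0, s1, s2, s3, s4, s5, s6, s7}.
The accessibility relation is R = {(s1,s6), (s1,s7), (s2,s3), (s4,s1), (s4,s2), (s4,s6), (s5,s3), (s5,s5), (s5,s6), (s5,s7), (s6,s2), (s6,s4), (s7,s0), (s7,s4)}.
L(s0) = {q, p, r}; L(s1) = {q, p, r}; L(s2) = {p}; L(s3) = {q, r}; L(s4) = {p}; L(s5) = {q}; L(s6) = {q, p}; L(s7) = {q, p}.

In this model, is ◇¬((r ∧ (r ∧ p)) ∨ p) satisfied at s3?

No

Recall that ◇ψ holds at a world iff ψ holds at some accessible world.
At s3: no accessible worlds, so ◇¬((r ∧ (r ∧ p)) ∨ p) is false.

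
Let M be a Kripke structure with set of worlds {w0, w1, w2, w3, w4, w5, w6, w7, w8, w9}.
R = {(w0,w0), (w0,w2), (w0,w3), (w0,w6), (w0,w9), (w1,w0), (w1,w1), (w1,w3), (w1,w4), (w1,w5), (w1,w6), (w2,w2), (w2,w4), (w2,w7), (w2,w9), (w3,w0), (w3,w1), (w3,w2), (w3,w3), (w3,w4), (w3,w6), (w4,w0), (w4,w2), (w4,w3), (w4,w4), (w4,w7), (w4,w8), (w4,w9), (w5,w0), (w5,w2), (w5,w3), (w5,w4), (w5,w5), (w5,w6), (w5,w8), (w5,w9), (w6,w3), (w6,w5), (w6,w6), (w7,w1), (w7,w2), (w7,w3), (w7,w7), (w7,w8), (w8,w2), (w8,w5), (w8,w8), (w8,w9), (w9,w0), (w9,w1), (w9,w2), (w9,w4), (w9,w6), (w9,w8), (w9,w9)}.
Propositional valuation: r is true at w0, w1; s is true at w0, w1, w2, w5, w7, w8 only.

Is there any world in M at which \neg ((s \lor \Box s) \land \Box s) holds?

Recall that \Box ψ holds at a world iff ψ holds at every accessible world, and \Diamond ψ holds iff ψ holds at some accessible world.
Let φ = \neg ((s \lor \Box s) \land \Box s). Evaluate φ at each world:
  w0 (successors {w0, w2, w3, w6, w9}): φ is true.
  w1 (successors {w0, w1, w3, w4, w5, w6}): φ is true.
  w2 (successors {w2, w4, w7, w9}): φ is true.
  w3 (successors {w0, w1, w2, w3, w4, w6}): φ is true.
  w4 (successors {w0, w2, w3, w4, w7, w8, w9}): φ is true.
  w5 (successors {w0, w2, w3, w4, w5, w6, w8, w9}): φ is true.
  w6 (successors {w3, w5, w6}): φ is true.
  w7 (successors {w1, w2, w3, w7, w8}): φ is true.
  w8 (successors {w2, w5, w8, w9}): φ is true.
  w9 (successors {w0, w1, w2, w4, w6, w8, w9}): φ is true.
Detail at w0 (witness):
  At w0: (s \lor \Box s) \land \Box s is false, so \neg ((s \lor \Box s) \land \Box s) is true.
    At w0: s \lor \Box s is true, \Box s is false, so (s \lor \Box s) \land \Box s is false.
      At w0: s is true, \Box s is false, so s \lor \Box s is true.
      At w0: \Box s requires s at every successor {w0, w2, w3, w6, w9}.
        s fails at w3, so \Box s is false at w0.

Yes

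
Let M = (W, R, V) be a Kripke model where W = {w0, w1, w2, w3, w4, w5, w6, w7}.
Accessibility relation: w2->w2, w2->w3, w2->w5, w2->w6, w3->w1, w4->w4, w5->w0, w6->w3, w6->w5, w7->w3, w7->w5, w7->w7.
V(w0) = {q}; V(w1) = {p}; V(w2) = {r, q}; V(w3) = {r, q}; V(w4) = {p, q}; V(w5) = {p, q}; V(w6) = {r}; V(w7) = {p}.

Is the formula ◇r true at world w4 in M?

No

At w4: ◇r requires r at some successor in {w4}.
  At w4: r is false.
So ◇r is false at w4.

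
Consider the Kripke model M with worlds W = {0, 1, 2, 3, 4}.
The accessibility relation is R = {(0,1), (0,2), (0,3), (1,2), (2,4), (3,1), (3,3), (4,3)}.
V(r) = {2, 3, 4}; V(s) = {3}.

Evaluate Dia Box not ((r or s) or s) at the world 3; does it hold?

No

At 3: Dia Box not ((r or s) or s) requires Box not ((r or s) or s) at some successor in {1, 3}.
  At 1: Box not ((r or s) or s) is false.
  At 3: Box not ((r or s) or s) is false.
So Dia Box not ((r or s) or s) is false at 3.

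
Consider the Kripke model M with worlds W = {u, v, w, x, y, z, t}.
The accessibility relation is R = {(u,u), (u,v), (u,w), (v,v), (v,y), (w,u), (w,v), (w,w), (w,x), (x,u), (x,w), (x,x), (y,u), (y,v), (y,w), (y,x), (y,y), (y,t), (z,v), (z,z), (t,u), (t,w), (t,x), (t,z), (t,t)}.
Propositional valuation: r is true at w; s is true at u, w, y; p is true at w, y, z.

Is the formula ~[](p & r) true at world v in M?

At v: [](p & r) is false, so ~[](p & r) is true.
  At v: [](p & r) requires p & r at every successor {v, y}.
    p & r fails at v, so [](p & r) is false at v.

Yes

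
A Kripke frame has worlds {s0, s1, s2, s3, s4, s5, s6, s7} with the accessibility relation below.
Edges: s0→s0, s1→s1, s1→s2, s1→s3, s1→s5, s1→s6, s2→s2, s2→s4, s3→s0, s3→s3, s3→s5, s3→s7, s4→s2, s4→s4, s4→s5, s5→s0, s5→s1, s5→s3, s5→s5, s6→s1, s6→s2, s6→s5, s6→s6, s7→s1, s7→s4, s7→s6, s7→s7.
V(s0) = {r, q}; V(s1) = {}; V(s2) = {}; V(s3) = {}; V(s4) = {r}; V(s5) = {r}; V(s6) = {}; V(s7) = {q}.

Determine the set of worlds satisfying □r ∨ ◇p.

s0

Let φ = □r ∨ ◇p. Evaluate φ at each world:
  s0 (successors {s0}): φ is true.
  s1 (successors {s1, s2, s3, s5, s6}): φ is false.
  s2 (successors {s2, s4}): φ is false.
  s3 (successors {s0, s3, s5, s7}): φ is false.
  s4 (successors {s2, s4, s5}): φ is false.
  s5 (successors {s0, s1, s3, s5}): φ is false.
  s6 (successors {s1, s2, s5, s6}): φ is false.
  s7 (successors {s1, s4, s6, s7}): φ is false.
For instance, at s7:
  At s7: □r is false, ◇p is false, so □r ∨ ◇p is false.
    At s7: □r requires r at every successor {s1, s4, s6, s7}.
      r fails at s1, so □r is false at s7.
    At s7: ◇p requires p at some successor in {s1, s4, s6, s7}.
      At s1: p is false.
      At s4: p is false.
      At s6: p is false.
      At s7: p is false.
    So ◇p is false at s7.
Satisfying worlds: {s0}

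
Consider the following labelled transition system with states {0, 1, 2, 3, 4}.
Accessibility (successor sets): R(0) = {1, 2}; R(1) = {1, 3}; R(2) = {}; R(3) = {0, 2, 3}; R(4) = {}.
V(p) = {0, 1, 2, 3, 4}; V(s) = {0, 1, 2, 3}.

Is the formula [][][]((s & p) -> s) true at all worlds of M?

Yes

Let φ = [][][]((s & p) -> s). Evaluate φ at each world:
  0 (successors {1, 2}): φ is true.
  1 (successors {1, 3}): φ is true.
  2 (successors ∅): φ is true.
  3 (successors {0, 2, 3}): φ is true.
  4 (successors ∅): φ is true.
For instance, at 0:
  At 0: [][][]((s & p) -> s) requires [][]((s & p) -> s) at every successor {1, 2}.
      At 1: [][]((s & p) -> s) requires []((s & p) -> s) at every successor {1, 3}.
        At 1: []((s & p) -> s) is true.
        At 3: []((s & p) -> s) is true.
      So [][]((s & p) -> s) is true at 1.
      At 2: no accessible worlds, so [][]((s & p) -> s) holds vacuously.
  So [][][]((s & p) -> s) is true at 0.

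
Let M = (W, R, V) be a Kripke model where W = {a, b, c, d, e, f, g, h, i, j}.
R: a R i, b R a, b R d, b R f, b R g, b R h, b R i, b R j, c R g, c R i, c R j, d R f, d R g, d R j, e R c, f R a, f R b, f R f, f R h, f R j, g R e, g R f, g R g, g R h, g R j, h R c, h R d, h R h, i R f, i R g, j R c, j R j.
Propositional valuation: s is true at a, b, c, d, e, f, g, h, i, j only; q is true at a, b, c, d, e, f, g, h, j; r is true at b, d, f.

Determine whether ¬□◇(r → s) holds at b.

At b: □◇(r → s) is true, so ¬□◇(r → s) is false.
  At b: □◇(r → s) requires ◇(r → s) at every successor {a, d, f, g, h, i, j}.
    At a: ◇(r → s) is true.
    At d: ◇(r → s) is true.
    At f: ◇(r → s) is true.
    At g: ◇(r → s) is true.
    At h: ◇(r → s) is true.
    At i: ◇(r → s) is true.
    At j: ◇(r → s) is true.
  So □◇(r → s) is true at b.

No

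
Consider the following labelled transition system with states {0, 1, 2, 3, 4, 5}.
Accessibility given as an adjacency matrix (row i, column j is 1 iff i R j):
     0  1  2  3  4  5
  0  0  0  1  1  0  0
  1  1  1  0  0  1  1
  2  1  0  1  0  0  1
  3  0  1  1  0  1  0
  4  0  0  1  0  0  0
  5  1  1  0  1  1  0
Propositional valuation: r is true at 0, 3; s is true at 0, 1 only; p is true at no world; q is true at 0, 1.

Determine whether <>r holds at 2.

Yes

At 2: <>r requires r at some successor in {0, 2, 5}.
  r holds at 0, so <>r is true at 2.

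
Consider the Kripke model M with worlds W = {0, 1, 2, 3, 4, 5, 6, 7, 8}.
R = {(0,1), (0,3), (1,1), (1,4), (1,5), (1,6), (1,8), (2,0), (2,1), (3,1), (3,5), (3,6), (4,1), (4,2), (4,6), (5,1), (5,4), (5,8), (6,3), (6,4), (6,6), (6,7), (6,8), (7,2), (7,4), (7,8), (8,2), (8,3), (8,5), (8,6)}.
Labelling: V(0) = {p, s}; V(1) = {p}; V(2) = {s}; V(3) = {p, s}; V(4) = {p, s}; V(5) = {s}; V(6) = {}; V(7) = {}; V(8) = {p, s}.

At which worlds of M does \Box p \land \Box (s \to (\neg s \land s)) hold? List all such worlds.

none

Recall that \Box ψ holds at a world iff ψ holds at every accessible world, and \Diamond ψ holds iff ψ holds at some accessible world.
Let φ = \Box p \land \Box (s \to (\neg s \land s)). Evaluate φ at each world:
  0 (successors {1, 3}): φ is false.
  1 (successors {1, 4, 5, 6, 8}): φ is false.
  2 (successors {0, 1}): φ is false.
  3 (successors {1, 5, 6}): φ is false.
  4 (successors {1, 2, 6}): φ is false.
  5 (successors {1, 4, 8}): φ is false.
  6 (successors {3, 4, 6, 7, 8}): φ is false.
  7 (successors {2, 4, 8}): φ is false.
  8 (successors {2, 3, 5, 6}): φ is false.
For instance, at 3:
  At 3: \Box p is false, \Box (s \to (\neg s \land s)) is false, so \Box p \land \Box (s \to (\neg s \land s)) is false.
    At 3: \Box p requires p at every successor {1, 5, 6}.
      p fails at 5, so \Box p is false at 3.
    At 3: \Box (s \to (\neg s \land s)) requires s \to (\neg s \land s) at every successor {1, 5, 6}.
      s \to (\neg s \land s) fails at 5, so \Box (s \to (\neg s \land s)) is false at 3.
Satisfying worlds: none.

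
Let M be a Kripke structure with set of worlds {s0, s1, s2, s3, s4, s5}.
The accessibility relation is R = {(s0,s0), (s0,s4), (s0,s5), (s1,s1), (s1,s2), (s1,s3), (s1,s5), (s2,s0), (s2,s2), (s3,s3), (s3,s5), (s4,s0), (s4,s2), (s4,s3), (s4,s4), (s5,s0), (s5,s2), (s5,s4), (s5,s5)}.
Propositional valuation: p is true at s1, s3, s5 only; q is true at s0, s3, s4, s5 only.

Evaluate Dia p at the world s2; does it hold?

At s2: Dia p requires p at some successor in {s0, s2}.
  At s0: p is false.
  At s2: p is false.
So Dia p is false at s2.

No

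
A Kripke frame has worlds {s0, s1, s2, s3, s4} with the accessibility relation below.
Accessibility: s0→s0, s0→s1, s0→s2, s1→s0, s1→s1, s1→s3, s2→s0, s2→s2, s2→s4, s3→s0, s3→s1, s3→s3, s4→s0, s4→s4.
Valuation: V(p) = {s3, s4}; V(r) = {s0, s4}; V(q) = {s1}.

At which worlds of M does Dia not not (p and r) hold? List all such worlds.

Recall that Dia ψ holds at a world iff ψ holds at some accessible world.
Let φ = Dia not not (p and r). Evaluate φ at each world:
  s0 (successors {s0, s1, s2}): φ is false.
  s1 (successors {s0, s1, s3}): φ is false.
  s2 (successors {s0, s2, s4}): φ is true.
  s3 (successors {s0, s1, s3}): φ is false.
  s4 (successors {s0, s4}): φ is true.
For instance, at s4:
  At s4: Dia not not (p and r) requires not not (p and r) at some successor in {s0, s4}.
    not not (p and r) holds at s4, so Dia not not (p and r) is true at s4.
Satisfying worlds: {s2, s4}

s2, s4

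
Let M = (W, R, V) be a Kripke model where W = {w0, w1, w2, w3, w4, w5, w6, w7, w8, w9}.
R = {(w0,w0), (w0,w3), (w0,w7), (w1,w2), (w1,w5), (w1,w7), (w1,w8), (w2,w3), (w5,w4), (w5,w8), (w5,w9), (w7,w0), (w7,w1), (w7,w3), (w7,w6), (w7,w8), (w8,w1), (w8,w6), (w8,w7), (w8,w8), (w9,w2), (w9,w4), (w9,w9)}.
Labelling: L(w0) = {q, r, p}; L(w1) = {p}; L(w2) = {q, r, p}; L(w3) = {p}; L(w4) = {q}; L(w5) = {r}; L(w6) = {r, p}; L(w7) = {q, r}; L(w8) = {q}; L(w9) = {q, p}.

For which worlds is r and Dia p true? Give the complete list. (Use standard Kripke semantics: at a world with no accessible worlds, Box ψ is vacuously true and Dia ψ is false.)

Let φ = r and Dia p. Evaluate φ at each world:
  w0 (successors {w0, w3, w7}): φ is true.
  w1 (successors {w2, w5, w7, w8}): φ is false.
  w2 (successors {w3}): φ is true.
  w3 (successors ∅): φ is false.
  w4 (successors ∅): φ is false.
  w5 (successors {w4, w8, w9}): φ is true.
  w6 (successors ∅): φ is false.
  w7 (successors {w0, w1, w3, w6, w8}): φ is true.
  w8 (successors {w1, w6, w7, w8}): φ is false.
  w9 (successors {w2, w4, w9}): φ is false.
For instance, at w7:
  At w7: r is true, Dia p is true, so r and Dia p is true.
    At w7: Dia p requires p at some successor in {w0, w1, w3, w6, w8}.
      p holds at w0, so Dia p is true at w7.
Satisfying worlds: {w0, w2, w5, w7}

w0, w2, w5, w7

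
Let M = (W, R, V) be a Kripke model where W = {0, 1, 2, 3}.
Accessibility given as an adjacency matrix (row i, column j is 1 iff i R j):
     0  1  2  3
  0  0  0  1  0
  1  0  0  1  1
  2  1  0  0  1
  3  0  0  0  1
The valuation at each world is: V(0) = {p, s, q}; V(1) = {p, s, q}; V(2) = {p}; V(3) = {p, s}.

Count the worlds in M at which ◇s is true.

3

Recall that ◇ψ holds at a world iff ψ holds at some accessible world.
Let φ = ◇s. Evaluate φ at each world:
  0 (successors {2}): φ is false.
  1 (successors {2, 3}): φ is true.
  2 (successors {0, 3}): φ is true.
  3 (successors {3}): φ is true.
For instance, at 2:
  At 2: ◇s requires s at some successor in {0, 3}.
    s holds at 0, so ◇s is true at 2.
Satisfying worlds: {1, 2, 3}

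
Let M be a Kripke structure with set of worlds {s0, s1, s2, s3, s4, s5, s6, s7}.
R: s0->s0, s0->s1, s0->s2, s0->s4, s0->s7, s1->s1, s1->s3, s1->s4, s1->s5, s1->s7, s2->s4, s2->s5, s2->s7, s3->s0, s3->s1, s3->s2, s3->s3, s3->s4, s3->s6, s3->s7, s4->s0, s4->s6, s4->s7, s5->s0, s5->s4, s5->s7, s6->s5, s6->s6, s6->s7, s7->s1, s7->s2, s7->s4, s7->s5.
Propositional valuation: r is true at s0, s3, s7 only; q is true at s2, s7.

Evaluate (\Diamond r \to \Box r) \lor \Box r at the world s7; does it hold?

Yes

Recall that \Box ψ holds at a world iff ψ holds at every accessible world, and \Diamond ψ holds iff ψ holds at some accessible world.
At s7: \Diamond r \to \Box r is true, \Box r is false, so (\Diamond r \to \Box r) \lor \Box r is true.
  At s7: \Diamond r is false, \Box r is false, so \Diamond r \to \Box r is true.
    At s7: \Diamond r requires r at some successor in {s1, s2, s4, s5}.
      At s1: r is false.
      At s2: r is false.
      At s4: r is false.
      At s5: r is false.
    So \Diamond r is false at s7.
    At s7: \Box r requires r at every successor {s1, s2, s4, s5}.
      r fails at s1, so \Box r is false at s7.
  At s7: \Box r requires r at every successor {s1, s2, s4, s5}.
    r fails at s1, so \Box r is false at s7.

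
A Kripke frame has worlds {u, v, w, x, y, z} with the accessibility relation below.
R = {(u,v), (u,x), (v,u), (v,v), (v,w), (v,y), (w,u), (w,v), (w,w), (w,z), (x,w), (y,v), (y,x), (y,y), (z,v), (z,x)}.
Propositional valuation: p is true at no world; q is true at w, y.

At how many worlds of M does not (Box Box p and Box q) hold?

6

Let φ = not (Box Box p and Box q). Evaluate φ at each world:
  u (successors {v, x}): φ is true.
  v (successors {u, v, w, y}): φ is true.
  w (successors {u, v, w, z}): φ is true.
  x (successors {w}): φ is true.
  y (successors {v, x, y}): φ is true.
  z (successors {v, x}): φ is true.
For instance, at y:
  At y: Box Box p and Box q is false, so not (Box Box p and Box q) is true.
    At y: Box Box p is false, Box q is false, so Box Box p and Box q is false.
      At y: Box Box p requires Box p at every successor {v, x, y}.
        Box p fails at v, so Box Box p is false at y.
      At y: Box q requires q at every successor {v, x, y}.
        q fails at v, so Box q is false at y.
Satisfying worlds: {u, v, w, x, y, z}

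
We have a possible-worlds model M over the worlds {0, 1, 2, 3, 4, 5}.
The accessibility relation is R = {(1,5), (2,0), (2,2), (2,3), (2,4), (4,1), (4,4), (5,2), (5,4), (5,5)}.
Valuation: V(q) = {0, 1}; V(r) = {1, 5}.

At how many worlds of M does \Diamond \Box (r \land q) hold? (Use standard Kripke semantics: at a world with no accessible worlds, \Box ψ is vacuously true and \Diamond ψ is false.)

Let φ = \Diamond \Box (r \land q). Evaluate φ at each world:
  0 (successors ∅): φ is false.
  1 (successors {5}): φ is false.
  2 (successors {0, 2, 3, 4}): φ is true.
  3 (successors ∅): φ is false.
  4 (successors {1, 4}): φ is false.
  5 (successors {2, 4, 5}): φ is false.
For instance, at 4:
  At 4: \Diamond \Box (r \land q) requires \Box (r \land q) at some successor in {1, 4}.
    At 1: \Box (r \land q) is false.
    At 4: \Box (r \land q) is false.
  So \Diamond \Box (r \land q) is false at 4.
Satisfying worlds: {2}

1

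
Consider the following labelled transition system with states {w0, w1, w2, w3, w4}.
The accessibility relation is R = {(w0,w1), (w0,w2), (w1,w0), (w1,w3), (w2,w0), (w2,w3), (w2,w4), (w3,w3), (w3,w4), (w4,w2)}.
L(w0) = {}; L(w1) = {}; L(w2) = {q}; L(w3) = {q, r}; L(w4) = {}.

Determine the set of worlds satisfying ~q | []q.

w0, w1, w4

Let φ = ~q | []q. Evaluate φ at each world:
  w0 (successors {w1, w2}): φ is true.
  w1 (successors {w0, w3}): φ is true.
  w2 (successors {w0, w3, w4}): φ is false.
  w3 (successors {w3, w4}): φ is false.
  w4 (successors {w2}): φ is true.
For instance, at w0:
  At w0: ~q is true, []q is false, so ~q | []q is true.
    At w0: []q requires q at every successor {w1, w2}.
      q fails at w1, so []q is false at w0.
Satisfying worlds: {w0, w1, w4}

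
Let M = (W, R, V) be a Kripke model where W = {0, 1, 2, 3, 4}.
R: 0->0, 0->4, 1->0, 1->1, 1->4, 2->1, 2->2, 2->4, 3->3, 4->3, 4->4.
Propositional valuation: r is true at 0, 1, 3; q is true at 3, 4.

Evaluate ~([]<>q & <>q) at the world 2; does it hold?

At 2: []<>q & <>q is true, so ~([]<>q & <>q) is false.
  At 2: []<>q is true, <>q is true, so []<>q & <>q is true.
    At 2: []<>q requires <>q at every successor {1, 2, 4}.
      At 1: <>q is true.
      At 2: <>q is true.
      At 4: <>q is true.
    So []<>q is true at 2.
    At 2: <>q requires q at some successor in {1, 2, 4}.
      q holds at 4, so <>q is true at 2.

No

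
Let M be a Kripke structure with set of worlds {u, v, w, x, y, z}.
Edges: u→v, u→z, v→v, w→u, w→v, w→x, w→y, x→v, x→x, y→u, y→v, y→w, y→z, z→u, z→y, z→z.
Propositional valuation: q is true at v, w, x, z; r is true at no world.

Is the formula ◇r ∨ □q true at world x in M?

At x: ◇r is false, □q is true, so ◇r ∨ □q is true.
  At x: ◇r requires r at some successor in {v, x}.
    At v: r is false.
    At x: r is false.
  So ◇r is false at x.
  At x: □q requires q at every successor {v, x}.
    At v: q is true.
    At x: q is true.
  So □q is true at x.

Yes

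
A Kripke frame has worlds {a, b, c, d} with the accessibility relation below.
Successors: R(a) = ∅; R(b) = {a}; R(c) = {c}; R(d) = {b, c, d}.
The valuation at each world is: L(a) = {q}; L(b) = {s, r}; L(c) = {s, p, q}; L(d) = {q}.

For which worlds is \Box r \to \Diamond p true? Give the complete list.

Let φ = \Box r \to \Diamond p. Evaluate φ at each world:
  a (successors ∅): φ is false.
  b (successors {a}): φ is true.
  c (successors {c}): φ is true.
  d (successors {b, c, d}): φ is true.
For instance, at b:
  At b: \Box r is false, \Diamond p is false, so \Box r \to \Diamond p is true.
    At b: \Box r requires r at every successor {a}.
      r fails at a, so \Box r is false at b.
    At b: \Diamond p requires p at some successor in {a}.
      At a: p is false.
    So \Diamond p is false at b.
Satisfying worlds: {b, c, d}

b, c, d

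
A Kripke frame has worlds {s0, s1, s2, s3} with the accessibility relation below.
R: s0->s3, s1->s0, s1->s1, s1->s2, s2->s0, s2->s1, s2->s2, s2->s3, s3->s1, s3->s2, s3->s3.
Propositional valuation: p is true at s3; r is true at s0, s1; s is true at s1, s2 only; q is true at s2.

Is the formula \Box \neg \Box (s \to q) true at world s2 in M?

At s2: \Box \neg \Box (s \to q) requires \neg \Box (s \to q) at every successor {s0, s1, s2, s3}.
  \neg \Box (s \to q) fails at s0, so \Box \neg \Box (s \to q) is false at s2.
    At s0: \Box (s \to q) is true, so \neg \Box (s \to q) is false.
      At s0: \Box (s \to q) requires s \to q at every successor {s3}.
        At s3: s \to q is true.
      So \Box (s \to q) is true at s0.

No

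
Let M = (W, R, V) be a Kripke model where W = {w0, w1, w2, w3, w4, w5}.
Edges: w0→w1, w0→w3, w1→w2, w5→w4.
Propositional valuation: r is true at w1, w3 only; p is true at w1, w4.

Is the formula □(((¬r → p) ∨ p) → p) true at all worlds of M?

Let φ = □(((¬r → p) ∨ p) → p). Evaluate φ at each world:
  w0 (successors {w1, w3}): φ is false.
  w1 (successors {w2}): φ is true.
  w2 (successors ∅): φ is true.
  w3 (successors ∅): φ is true.
  w4 (successors ∅): φ is true.
  w5 (successors {w4}): φ is true.
Detail at w0 (counterexample):
  At w0: □(((¬r → p) ∨ p) → p) requires ((¬r → p) ∨ p) → p at every successor {w1, w3}.
    ((¬r → p) ∨ p) → p fails at w3, so □(((¬r → p) ∨ p) → p) is false at w0.

No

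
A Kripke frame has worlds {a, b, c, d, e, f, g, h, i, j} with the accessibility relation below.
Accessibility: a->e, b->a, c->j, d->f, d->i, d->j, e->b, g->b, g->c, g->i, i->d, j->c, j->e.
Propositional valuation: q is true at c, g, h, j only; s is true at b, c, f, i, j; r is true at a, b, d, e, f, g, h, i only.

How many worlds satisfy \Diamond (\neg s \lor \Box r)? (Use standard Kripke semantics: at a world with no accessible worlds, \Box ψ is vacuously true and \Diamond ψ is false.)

Let φ = \Diamond (\neg s \lor \Box r). Evaluate φ at each world:
  a (successors {e}): φ is true.
  b (successors {a}): φ is true.
  c (successors {j}): φ is false.
  d (successors {f, i, j}): φ is true.
  e (successors {b}): φ is true.
  f (successors ∅): φ is false.
  g (successors {b, c, i}): φ is true.
  h (successors ∅): φ is false.
  i (successors {d}): φ is true.
  j (successors {c, e}): φ is true.
For instance, at b:
  At b: \Diamond (\neg s \lor \Box r) requires \neg s \lor \Box r at some successor in {a}.
    \neg s \lor \Box r holds at a, so \Diamond (\neg s \lor \Box r) is true at b.
      At a: \neg s is true, \Box r is true, so \neg s \lor \Box r is true.
Satisfying worlds: {a, b, d, e, g, i, j}

7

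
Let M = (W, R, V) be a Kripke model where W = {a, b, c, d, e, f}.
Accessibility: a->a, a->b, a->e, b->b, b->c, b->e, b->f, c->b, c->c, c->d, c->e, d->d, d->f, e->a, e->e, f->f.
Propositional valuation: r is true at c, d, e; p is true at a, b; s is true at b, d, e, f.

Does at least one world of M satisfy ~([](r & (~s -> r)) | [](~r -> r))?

Recall that []ψ holds at a world iff ψ holds at every accessible world, and <>ψ holds iff ψ holds at some accessible world.
Let φ = ~([](r & (~s -> r)) | [](~r -> r)). Evaluate φ at each world:
  a (successors {a, b, e}): φ is true.
  b (successors {b, c, e, f}): φ is true.
  c (successors {b, c, d, e}): φ is true.
  d (successors {d, f}): φ is true.
  e (successors {a, e}): φ is true.
  f (successors {f}): φ is true.
Detail at a (witness):
  At a: [](r & (~s -> r)) | [](~r -> r) is false, so ~([](r & (~s -> r)) | [](~r -> r)) is true.
    At a: [](r & (~s -> r)) is false, [](~r -> r) is false, so [](r & (~s -> r)) | [](~r -> r) is false.
      At a: [](r & (~s -> r)) requires r & (~s -> r) at every successor {a, b, e}.
        r & (~s -> r) fails at a, so [](r & (~s -> r)) is false at a.
      At a: [](~r -> r) requires ~r -> r at every successor {a, b, e}.
        ~r -> r fails at a, so [](~r -> r) is false at a.

Yes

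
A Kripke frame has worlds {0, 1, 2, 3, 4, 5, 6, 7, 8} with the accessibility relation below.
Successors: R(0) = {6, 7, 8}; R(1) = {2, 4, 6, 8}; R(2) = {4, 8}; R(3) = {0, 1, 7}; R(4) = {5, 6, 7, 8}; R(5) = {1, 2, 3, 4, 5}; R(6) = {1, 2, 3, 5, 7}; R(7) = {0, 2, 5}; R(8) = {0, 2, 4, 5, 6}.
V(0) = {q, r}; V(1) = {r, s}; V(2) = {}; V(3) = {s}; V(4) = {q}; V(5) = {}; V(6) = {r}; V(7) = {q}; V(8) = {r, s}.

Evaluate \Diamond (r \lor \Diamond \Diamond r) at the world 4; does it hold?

At 4: \Diamond (r \lor \Diamond \Diamond r) requires r \lor \Diamond \Diamond r at some successor in {5, 6, 7, 8}.
  r \lor \Diamond \Diamond r holds at 5, so \Diamond (r \lor \Diamond \Diamond r) is true at 4.
    At 5: r is false, \Diamond \Diamond r is true, so r \lor \Diamond \Diamond r is true.
      At 5: \Diamond \Diamond r requires \Diamond r at some successor in {1, 2, 3, 4, 5}.
        \Diamond r holds at 1, so \Diamond \Diamond r is true at 5.

Yes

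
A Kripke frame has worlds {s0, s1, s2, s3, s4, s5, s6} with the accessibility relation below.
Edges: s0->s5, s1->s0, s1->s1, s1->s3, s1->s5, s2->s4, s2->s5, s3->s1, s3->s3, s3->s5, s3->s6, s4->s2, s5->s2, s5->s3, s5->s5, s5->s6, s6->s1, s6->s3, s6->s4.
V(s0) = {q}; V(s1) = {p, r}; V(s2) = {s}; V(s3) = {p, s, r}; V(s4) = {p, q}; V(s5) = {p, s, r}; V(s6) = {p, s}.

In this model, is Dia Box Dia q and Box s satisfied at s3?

No

At s3: Dia Box Dia q is false, Box s is false, so Dia Box Dia q and Box s is false.
  At s3: Dia Box Dia q requires Box Dia q at some successor in {s1, s3, s5, s6}.
    At s1: Box Dia q is false.
    At s3: Box Dia q is false.
    At s5: Box Dia q is false.
    At s6: Box Dia q is false.
  So Dia Box Dia q is false at s3.
  At s3: Box s requires s at every successor {s1, s3, s5, s6}.
    s fails at s1, so Box s is false at s3.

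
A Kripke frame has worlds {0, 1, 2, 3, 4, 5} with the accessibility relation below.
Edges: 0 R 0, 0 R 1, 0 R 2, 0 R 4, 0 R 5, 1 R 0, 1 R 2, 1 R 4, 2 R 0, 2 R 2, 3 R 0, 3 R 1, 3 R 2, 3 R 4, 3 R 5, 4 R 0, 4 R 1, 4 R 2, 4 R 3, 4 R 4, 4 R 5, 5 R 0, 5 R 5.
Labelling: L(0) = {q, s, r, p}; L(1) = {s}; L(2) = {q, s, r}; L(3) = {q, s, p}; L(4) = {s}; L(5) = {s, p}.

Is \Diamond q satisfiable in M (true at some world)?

Recall that \Diamond ψ holds at a world iff ψ holds at some accessible world.
Let φ = \Diamond q. Evaluate φ at each world:
  0 (successors {0, 1, 2, 4, 5}): φ is true.
  1 (successors {0, 2, 4}): φ is true.
  2 (successors {0, 2}): φ is true.
  3 (successors {0, 1, 2, 4, 5}): φ is true.
  4 (successors {0, 1, 2, 3, 4, 5}): φ is true.
  5 (successors {0, 5}): φ is true.
Detail at 0 (witness):
  At 0: \Diamond q requires q at some successor in {0, 1, 2, 4, 5}.
    q holds at 0, so \Diamond q is true at 0.

Yes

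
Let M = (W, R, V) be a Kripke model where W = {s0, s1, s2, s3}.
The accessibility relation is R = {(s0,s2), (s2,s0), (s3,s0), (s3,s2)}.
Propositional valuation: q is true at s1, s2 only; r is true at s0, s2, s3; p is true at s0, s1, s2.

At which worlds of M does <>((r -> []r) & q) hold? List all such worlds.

Let φ = <>((r -> []r) & q). Evaluate φ at each world:
  s0 (successors {s2}): φ is true.
  s1 (successors ∅): φ is false.
  s2 (successors {s0}): φ is false.
  s3 (successors {s0, s2}): φ is true.
For instance, at s0:
  At s0: <>((r -> []r) & q) requires (r -> []r) & q at some successor in {s2}.
    (r -> []r) & q holds at s2, so <>((r -> []r) & q) is true at s0.
      At s2: r -> []r is true, q is true, so (r -> []r) & q is true.
Satisfying worlds: {s0, s3}

s0, s3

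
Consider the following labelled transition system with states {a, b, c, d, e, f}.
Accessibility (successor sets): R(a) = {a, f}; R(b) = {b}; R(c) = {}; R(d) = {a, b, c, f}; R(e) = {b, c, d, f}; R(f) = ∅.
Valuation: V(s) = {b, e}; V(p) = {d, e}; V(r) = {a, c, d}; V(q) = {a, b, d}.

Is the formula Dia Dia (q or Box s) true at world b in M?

Yes

At b: Dia Dia (q or Box s) requires Dia (q or Box s) at some successor in {b}.
  Dia (q or Box s) holds at b, so Dia Dia (q or Box s) is true at b.
    At b: Dia (q or Box s) requires q or Box s at some successor in {b}.
      q or Box s holds at b, so Dia (q or Box s) is true at b.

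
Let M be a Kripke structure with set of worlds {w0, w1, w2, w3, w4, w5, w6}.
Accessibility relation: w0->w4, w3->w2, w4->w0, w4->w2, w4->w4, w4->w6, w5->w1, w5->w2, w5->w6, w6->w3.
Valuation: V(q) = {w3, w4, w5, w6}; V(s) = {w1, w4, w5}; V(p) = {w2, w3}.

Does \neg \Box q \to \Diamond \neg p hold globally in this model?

Let φ = \neg \Box q \to \Diamond \neg p. Evaluate φ at each world:
  w0 (successors {w4}): φ is true.
  w1 (successors ∅): φ is true.
  w2 (successors ∅): φ is true.
  w3 (successors {w2}): φ is false.
  w4 (successors {w0, w2, w4, w6}): φ is true.
  w5 (successors {w1, w2, w6}): φ is true.
  w6 (successors {w3}): φ is true.
Detail at w3 (counterexample):
  At w3: \neg \Box q is true, \Diamond \neg p is false, so \neg \Box q \to \Diamond \neg p is false.
    At w3: \Box q is false, so \neg \Box q is true.
      At w3: \Box q requires q at every successor {w2}.
        q fails at w2, so \Box q is false at w3.
    At w3: \Diamond \neg p requires \neg p at some successor in {w2}.
      At w2: \neg p is false.
    So \Diamond \neg p is false at w3.

No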